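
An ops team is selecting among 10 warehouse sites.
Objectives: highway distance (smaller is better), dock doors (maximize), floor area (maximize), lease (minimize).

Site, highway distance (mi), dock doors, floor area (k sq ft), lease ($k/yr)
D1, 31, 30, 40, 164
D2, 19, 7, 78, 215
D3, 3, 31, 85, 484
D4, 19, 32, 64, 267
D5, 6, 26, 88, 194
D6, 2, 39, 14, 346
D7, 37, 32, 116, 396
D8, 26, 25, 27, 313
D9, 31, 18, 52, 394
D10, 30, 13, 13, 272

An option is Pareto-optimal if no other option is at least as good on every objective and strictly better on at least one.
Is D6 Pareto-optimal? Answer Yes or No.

Yes

D1: worse on highway distance (31 vs 2).
D2: worse on highway distance (19 vs 2).
D3: worse on highway distance (3 vs 2).
D4: worse on highway distance (19 vs 2).
D5: worse on highway distance (6 vs 2).
D7: worse on highway distance (37 vs 2).
D8: worse on highway distance (26 vs 2).
D9: worse on highway distance (31 vs 2).
D10: worse on highway distance (30 vs 2).
No option is at least as good as D6 on every objective and strictly better on one.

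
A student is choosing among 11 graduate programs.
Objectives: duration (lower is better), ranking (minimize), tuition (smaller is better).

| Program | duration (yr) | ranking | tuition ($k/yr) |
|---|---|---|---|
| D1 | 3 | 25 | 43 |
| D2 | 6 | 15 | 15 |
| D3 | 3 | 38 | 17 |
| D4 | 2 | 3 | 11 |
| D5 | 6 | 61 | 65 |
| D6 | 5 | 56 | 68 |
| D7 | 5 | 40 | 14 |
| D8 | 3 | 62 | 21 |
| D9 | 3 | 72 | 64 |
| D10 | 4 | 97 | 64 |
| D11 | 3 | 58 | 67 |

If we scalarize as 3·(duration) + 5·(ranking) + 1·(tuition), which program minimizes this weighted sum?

D1: 3·3 + 5·25 + 1·43 = 177
D2: 3·6 + 5·15 + 1·15 = 108
D3: 3·3 + 5·38 + 1·17 = 216
D4: 3·2 + 5·3 + 1·11 = 32
D5: 3·6 + 5·61 + 1·65 = 388
D6: 3·5 + 5·56 + 1·68 = 363
D7: 3·5 + 5·40 + 1·14 = 229
D8: 3·3 + 5·62 + 1·21 = 340
D9: 3·3 + 5·72 + 1·64 = 433
D10: 3·4 + 5·97 + 1·64 = 561
D11: 3·3 + 5·58 + 1·67 = 366
Lowest: D4 at 32.

D4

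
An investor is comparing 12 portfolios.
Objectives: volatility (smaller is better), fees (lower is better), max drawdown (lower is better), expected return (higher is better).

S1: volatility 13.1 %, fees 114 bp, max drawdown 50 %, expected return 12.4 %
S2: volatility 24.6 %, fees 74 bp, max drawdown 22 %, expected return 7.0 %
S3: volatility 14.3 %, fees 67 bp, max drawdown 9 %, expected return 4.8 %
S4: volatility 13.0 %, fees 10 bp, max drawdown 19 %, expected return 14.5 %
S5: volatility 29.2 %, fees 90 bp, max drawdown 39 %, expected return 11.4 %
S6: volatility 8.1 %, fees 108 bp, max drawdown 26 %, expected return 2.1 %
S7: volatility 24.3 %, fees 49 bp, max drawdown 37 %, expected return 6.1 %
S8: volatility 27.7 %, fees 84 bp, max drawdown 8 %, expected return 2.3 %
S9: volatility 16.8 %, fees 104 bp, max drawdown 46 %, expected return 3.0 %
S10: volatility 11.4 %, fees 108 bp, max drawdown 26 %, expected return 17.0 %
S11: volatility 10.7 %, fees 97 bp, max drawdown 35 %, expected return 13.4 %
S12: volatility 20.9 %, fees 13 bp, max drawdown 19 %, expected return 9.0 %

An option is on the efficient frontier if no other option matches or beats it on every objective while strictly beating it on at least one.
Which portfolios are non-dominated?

S1: dominated by S4 (volatility 13.0≤13.1, fees 10≤114, max drawdown 19≤50, expected return 14.5≥12.4).
S2: dominated by S4 (volatility 13.0≤24.6, fees 10≤74, max drawdown 19≤22, expected return 14.5≥7.0).
S3: not dominated.
S4: not dominated (best fees).
S5: dominated by S4 (volatility 13.0≤29.2, fees 10≤90, max drawdown 19≤39, expected return 14.5≥11.4).
S6: not dominated (best volatility).
S7: dominated by S4 (volatility 13.0≤24.3, fees 10≤49, max drawdown 19≤37, expected return 14.5≥6.1).
S8: not dominated (best max drawdown).
S9: dominated by S3 (volatility 14.3≤16.8, fees 67≤104, max drawdown 9≤46, expected return 4.8≥3.0).
S10: not dominated (best expected return).
S11: not dominated.
S12: dominated by S4 (volatility 13.0≤20.9, fees 10≤13, max drawdown 19≤19, expected return 14.5≥9.0).

S3, S4, S6, S8, S10, S11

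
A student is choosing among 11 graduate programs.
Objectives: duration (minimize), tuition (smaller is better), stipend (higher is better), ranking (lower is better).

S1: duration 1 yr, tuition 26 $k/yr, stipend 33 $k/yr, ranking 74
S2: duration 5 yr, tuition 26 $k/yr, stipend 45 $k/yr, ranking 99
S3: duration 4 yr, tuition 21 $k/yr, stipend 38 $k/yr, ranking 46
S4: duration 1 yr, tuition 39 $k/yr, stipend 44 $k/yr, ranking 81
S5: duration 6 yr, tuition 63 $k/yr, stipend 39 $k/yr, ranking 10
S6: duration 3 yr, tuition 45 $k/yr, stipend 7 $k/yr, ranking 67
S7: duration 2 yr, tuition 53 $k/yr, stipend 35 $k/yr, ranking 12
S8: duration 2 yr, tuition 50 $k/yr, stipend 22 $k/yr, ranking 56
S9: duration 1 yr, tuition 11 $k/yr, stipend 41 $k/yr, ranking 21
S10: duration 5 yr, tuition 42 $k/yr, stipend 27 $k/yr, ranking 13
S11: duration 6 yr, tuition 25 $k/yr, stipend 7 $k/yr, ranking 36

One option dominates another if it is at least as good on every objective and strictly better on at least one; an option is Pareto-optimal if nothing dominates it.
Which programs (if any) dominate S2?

none

S1: worse on stipend (33 vs 45).
S3: worse on stipend (38 vs 45).
S4: worse on tuition (39 vs 26).
S5: worse on duration (6 vs 5).
S6: worse on tuition (45 vs 26).
S7: worse on tuition (53 vs 26).
S8: worse on tuition (50 vs 26).
S9: worse on stipend (41 vs 45).
S10: worse on tuition (42 vs 26).
S11: worse on duration (6 vs 5).
No option dominates S2.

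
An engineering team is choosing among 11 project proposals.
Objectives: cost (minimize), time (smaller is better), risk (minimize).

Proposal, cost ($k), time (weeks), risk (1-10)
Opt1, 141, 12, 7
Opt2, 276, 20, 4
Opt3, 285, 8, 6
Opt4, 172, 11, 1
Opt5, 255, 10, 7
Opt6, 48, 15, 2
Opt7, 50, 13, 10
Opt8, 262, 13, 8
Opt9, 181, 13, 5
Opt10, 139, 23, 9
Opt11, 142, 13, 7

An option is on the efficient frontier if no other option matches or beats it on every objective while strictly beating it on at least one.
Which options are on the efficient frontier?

Opt1: not dominated.
Opt2: dominated by Opt4 (cost 172≤276, time 11≤20, risk 1≤4).
Opt3: not dominated (best time).
Opt4: not dominated (best risk).
Opt5: not dominated.
Opt6: not dominated (best cost).
Opt7: not dominated.
Opt8: dominated by Opt1 (cost 141≤262, time 12≤13, risk 7≤8).
Opt9: dominated by Opt4 (cost 172≤181, time 11≤13, risk 1≤5).
Opt10: dominated by Opt6 (cost 48≤139, time 15≤23, risk 2≤9).
Opt11: dominated by Opt1 (cost 141≤142, time 12≤13, risk 7≤7).

Opt1, Opt3, Opt4, Opt5, Opt6, Opt7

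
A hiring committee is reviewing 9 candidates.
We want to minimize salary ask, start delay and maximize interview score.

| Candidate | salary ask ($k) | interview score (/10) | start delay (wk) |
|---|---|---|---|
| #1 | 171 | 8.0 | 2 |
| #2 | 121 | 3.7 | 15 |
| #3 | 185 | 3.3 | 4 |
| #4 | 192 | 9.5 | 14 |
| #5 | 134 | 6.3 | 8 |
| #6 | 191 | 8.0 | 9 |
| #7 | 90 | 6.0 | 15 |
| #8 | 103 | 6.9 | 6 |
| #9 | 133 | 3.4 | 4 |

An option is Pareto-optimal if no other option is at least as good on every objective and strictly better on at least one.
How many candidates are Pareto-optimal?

5

#1: not dominated (best start delay).
#2: dominated by #7 (salary ask 90≤121, interview score 6.0≥3.7, start delay 15≤15).
#3: dominated by #1 (salary ask 171≤185, interview score 8.0≥3.3, start delay 2≤4).
#4: not dominated (best interview score).
#5: dominated by #8 (salary ask 103≤134, interview score 6.9≥6.3, start delay 6≤8).
#6: dominated by #1 (salary ask 171≤191, interview score 8.0≥8.0, start delay 2≤9).
#7: not dominated (best salary ask).
#8: not dominated.
#9: not dominated.
Pareto-optimal: #1, #4, #7, #8, #9 → 5.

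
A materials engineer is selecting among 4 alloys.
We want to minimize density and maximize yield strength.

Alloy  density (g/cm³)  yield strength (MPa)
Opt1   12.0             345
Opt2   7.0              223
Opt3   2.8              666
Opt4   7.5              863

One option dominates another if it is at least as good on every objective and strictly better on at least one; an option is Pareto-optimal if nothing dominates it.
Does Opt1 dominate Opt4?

Opt1 vs Opt4: Opt1 is worse on density (12.0 vs 7.5), so it does not dominate Opt4.

No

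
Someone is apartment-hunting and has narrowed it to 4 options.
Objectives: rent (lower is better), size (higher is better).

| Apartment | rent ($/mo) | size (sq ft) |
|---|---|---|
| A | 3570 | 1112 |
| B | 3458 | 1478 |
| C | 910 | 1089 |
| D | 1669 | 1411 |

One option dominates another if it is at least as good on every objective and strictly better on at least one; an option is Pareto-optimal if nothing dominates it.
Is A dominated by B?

B vs A: rent 3458≤3570, size 1478≥1112 — B is at least as good on every objective with at least one strict improvement.

Yes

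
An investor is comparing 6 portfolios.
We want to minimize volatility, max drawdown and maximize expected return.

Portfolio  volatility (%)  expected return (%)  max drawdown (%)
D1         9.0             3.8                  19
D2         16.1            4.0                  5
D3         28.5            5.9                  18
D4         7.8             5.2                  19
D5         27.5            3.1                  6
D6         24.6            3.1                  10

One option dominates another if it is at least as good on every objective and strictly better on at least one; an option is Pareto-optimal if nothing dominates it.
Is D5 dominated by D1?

D1 vs D5: D1 is worse on max drawdown (19 vs 6), so it does not dominate D5.

No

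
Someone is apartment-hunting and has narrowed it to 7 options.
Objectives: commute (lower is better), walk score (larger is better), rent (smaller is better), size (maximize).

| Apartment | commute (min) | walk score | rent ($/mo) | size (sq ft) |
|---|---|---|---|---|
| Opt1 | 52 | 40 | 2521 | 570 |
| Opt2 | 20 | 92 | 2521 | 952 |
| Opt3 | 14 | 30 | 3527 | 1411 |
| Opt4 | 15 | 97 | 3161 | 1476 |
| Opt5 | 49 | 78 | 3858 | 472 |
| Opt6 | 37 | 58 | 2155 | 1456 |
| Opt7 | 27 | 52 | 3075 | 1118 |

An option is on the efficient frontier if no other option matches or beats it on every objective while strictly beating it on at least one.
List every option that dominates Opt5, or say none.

Opt2, Opt4

Opt2: commute 20≤49, walk score 92≥78, rent 2521≤3858, size 952≥472 — dominates Opt5.
Opt4: commute 15≤49, walk score 97≥78, rent 3161≤3858, size 1476≥472 — dominates Opt5.
Others (Opt1, Opt3, Opt6, Opt7) are each worse than Opt5 on at least one objective.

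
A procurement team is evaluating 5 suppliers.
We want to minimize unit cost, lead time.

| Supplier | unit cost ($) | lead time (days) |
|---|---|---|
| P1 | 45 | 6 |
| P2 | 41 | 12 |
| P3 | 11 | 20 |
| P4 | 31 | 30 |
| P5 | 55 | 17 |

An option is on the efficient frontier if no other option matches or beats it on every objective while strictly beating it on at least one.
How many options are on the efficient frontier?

3

P1: not dominated (best lead time).
P2: not dominated.
P3: not dominated (best unit cost).
P4: dominated by P3 (unit cost 11≤31, lead time 20≤30).
P5: dominated by P1 (unit cost 45≤55, lead time 6≤17).
Pareto-optimal: P1, P2, P3 → 3.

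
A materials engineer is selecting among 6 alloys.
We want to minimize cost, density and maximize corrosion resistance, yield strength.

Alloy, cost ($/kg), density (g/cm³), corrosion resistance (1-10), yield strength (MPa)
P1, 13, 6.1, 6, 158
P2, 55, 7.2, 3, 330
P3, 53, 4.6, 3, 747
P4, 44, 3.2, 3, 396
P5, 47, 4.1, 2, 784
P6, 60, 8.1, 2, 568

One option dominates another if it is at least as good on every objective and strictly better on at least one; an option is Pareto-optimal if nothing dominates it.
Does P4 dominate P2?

P4 vs P2: cost 44≤55, density 3.2≤7.2, corrosion resistance 3≥3, yield strength 396≥330 — P4 is at least as good on every objective with at least one strict improvement.

Yes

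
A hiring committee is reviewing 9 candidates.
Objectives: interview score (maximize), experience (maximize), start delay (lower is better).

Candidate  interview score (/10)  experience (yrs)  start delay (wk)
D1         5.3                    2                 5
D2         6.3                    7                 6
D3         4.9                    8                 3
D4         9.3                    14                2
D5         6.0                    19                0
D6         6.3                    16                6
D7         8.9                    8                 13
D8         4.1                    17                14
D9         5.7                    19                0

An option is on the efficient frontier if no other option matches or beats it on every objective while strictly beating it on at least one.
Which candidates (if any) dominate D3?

D4, D5, D9

D4: interview score 9.3≥4.9, experience 14≥8, start delay 2≤3 — dominates D3.
D5: interview score 6.0≥4.9, experience 19≥8, start delay 0≤3 — dominates D3.
D9: interview score 5.7≥4.9, experience 19≥8, start delay 0≤3 — dominates D3.
Others (D1, D2, D6, D7, D8) are each worse than D3 on at least one objective.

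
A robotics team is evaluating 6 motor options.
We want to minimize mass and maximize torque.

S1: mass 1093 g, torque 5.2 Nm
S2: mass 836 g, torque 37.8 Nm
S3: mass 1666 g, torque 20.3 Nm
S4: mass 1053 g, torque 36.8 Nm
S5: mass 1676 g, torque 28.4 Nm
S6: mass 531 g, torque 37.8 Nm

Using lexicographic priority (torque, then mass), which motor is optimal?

First maximize torque: best is 37.8, kept {S2, S6}.
Then minimize mass: best is 531, kept {S6}.

S6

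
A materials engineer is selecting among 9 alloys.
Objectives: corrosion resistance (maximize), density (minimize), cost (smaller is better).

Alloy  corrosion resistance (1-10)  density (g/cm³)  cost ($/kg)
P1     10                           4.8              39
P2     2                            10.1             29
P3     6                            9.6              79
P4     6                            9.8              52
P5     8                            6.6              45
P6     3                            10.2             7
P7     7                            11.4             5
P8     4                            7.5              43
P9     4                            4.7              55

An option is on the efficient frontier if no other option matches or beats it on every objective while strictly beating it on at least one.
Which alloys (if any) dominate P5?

P1: corrosion resistance 10≥8, density 4.8≤6.6, cost 39≤45 — dominates P5.
Others (P2, P3, P4, P6, P7, P8, P9) are each worse than P5 on at least one objective.

P1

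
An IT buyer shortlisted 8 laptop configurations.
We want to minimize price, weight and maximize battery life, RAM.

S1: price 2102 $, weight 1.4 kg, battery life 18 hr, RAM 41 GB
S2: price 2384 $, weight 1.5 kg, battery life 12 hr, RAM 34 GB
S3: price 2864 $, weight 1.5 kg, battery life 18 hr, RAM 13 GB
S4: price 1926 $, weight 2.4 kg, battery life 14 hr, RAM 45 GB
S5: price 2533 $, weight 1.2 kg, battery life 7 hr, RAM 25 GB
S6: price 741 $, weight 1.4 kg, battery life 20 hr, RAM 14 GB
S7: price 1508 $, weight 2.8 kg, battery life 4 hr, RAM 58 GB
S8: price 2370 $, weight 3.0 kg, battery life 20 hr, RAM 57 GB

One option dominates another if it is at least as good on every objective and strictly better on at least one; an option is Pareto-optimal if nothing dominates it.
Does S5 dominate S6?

S5 vs S6: S5 is worse on price (2533 vs 741), so it does not dominate S6.

No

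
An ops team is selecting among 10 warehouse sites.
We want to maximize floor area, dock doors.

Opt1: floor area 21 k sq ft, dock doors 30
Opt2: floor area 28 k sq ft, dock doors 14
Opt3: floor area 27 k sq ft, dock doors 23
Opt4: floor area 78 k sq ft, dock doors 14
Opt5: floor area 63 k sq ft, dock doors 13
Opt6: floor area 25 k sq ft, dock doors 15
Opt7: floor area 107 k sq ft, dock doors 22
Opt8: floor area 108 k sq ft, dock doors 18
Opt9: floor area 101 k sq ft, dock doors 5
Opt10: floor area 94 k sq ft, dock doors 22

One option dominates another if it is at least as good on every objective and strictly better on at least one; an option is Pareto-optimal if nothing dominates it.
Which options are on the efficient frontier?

Opt1: not dominated (best dock doors).
Opt2: dominated by Opt4 (floor area 78≥28, dock doors 14≥14).
Opt3: not dominated.
Opt4: dominated by Opt7 (floor area 107≥78, dock doors 22≥14).
Opt5: dominated by Opt4 (floor area 78≥63, dock doors 14≥13).
Opt6: dominated by Opt3 (floor area 27≥25, dock doors 23≥15).
Opt7: not dominated.
Opt8: not dominated (best floor area).
Opt9: dominated by Opt7 (floor area 107≥101, dock doors 22≥5).
Opt10: dominated by Opt7 (floor area 107≥94, dock doors 22≥22).

Opt1, Opt3, Opt7, Opt8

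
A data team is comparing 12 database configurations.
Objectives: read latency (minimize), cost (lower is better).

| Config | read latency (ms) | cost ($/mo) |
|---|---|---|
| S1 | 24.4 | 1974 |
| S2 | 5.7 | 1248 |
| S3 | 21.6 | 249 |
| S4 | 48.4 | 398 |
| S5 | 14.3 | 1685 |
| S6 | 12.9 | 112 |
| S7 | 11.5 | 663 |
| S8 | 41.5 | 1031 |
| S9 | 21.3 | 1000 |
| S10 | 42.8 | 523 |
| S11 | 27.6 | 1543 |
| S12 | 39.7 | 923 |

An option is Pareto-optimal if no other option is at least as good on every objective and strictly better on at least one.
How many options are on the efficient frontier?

S1: dominated by S2 (read latency 5.7≤24.4, cost 1248≤1974).
S2: not dominated (best read latency).
S3: dominated by S6 (read latency 12.9≤21.6, cost 112≤249).
S4: dominated by S3 (read latency 21.6≤48.4, cost 249≤398).
S5: dominated by S2 (read latency 5.7≤14.3, cost 1248≤1685).
S6: not dominated (best cost).
S7: not dominated.
S8: dominated by S3 (read latency 21.6≤41.5, cost 249≤1031).
S9: dominated by S6 (read latency 12.9≤21.3, cost 112≤1000).
S10: dominated by S3 (read latency 21.6≤42.8, cost 249≤523).
S11: dominated by S2 (read latency 5.7≤27.6, cost 1248≤1543).
S12: dominated by S3 (read latency 21.6≤39.7, cost 249≤923).
Pareto-optimal: S2, S6, S7 → 3.

3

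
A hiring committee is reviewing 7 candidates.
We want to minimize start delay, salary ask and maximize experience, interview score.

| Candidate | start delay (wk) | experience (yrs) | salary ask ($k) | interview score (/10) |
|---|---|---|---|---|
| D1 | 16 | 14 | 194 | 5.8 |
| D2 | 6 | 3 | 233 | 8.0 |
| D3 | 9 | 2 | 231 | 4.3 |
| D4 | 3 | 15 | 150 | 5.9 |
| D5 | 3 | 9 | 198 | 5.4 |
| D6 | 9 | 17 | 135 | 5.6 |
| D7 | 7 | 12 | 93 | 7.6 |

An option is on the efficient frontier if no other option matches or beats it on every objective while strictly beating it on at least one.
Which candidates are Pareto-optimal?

D1: dominated by D4 (start delay 3≤16, experience 15≥14, salary ask 150≤194, interview score 5.9≥5.8).
D2: not dominated (best interview score).
D3: dominated by D4 (start delay 3≤9, experience 15≥2, salary ask 150≤231, interview score 5.9≥4.3).
D4: not dominated.
D5: dominated by D4 (start delay 3≤3, experience 15≥9, salary ask 150≤198, interview score 5.9≥5.4).
D6: not dominated (best experience).
D7: not dominated (best salary ask).

D2, D4, D6, D7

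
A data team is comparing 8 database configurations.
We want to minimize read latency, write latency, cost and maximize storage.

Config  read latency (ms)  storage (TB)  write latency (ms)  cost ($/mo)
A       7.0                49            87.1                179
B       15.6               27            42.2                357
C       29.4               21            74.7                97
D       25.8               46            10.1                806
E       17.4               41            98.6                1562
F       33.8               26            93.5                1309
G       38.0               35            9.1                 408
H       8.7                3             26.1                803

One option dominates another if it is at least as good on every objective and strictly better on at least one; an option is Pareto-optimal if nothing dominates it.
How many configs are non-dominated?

A: not dominated (best read latency).
B: not dominated.
C: not dominated (best cost).
D: not dominated.
E: dominated by A (read latency 7.0≤17.4, storage 49≥41, write latency 87.1≤98.6, cost 179≤1562).
F: dominated by A (read latency 7.0≤33.8, storage 49≥26, write latency 87.1≤93.5, cost 179≤1309).
G: not dominated (best write latency).
H: not dominated.
Pareto-optimal: A, B, C, D, G, H → 6.

6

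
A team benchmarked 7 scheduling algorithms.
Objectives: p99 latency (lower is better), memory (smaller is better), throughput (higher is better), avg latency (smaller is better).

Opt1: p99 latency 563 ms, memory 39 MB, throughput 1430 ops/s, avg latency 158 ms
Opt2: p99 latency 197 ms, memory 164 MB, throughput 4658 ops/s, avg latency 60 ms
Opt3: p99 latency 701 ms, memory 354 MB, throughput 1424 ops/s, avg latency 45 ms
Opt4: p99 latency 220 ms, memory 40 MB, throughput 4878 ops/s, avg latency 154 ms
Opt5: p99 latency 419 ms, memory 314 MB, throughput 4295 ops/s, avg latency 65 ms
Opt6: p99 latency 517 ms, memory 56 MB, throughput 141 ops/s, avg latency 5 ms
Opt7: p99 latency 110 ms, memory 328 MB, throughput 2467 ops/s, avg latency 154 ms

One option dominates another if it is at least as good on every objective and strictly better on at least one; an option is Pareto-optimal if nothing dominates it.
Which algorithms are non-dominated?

Opt1: not dominated (best memory).
Opt2: not dominated.
Opt3: not dominated.
Opt4: not dominated (best throughput).
Opt5: dominated by Opt2 (p99 latency 197≤419, memory 164≤314, throughput 4658≥4295, avg latency 60≤65).
Opt6: not dominated (best avg latency).
Opt7: not dominated (best p99 latency).

Opt1, Opt2, Opt3, Opt4, Opt6, Opt7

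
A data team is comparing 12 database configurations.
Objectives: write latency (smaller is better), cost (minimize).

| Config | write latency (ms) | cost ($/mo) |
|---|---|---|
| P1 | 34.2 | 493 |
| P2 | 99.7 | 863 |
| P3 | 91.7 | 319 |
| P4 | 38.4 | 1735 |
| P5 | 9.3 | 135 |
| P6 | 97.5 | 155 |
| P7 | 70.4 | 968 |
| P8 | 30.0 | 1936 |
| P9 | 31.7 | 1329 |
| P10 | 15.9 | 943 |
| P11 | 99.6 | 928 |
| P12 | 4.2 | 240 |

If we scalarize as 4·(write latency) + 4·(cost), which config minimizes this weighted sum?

P1: 4·34.2 + 4·493 = 2108.8
P2: 4·99.7 + 4·863 = 3850.8
P3: 4·91.7 + 4·319 = 1642.8
P4: 4·38.4 + 4·1735 = 7093.6
P5: 4·9.3 + 4·135 = 577.2
P6: 4·97.5 + 4·155 = 1010.0
P7: 4·70.4 + 4·968 = 4153.6
P8: 4·30.0 + 4·1936 = 7864.0
P9: 4·31.7 + 4·1329 = 5442.8
P10: 4·15.9 + 4·943 = 3835.6
P11: 4·99.6 + 4·928 = 4110.4
P12: 4·4.2 + 4·240 = 976.8
Lowest: P5 at 577.2.

P5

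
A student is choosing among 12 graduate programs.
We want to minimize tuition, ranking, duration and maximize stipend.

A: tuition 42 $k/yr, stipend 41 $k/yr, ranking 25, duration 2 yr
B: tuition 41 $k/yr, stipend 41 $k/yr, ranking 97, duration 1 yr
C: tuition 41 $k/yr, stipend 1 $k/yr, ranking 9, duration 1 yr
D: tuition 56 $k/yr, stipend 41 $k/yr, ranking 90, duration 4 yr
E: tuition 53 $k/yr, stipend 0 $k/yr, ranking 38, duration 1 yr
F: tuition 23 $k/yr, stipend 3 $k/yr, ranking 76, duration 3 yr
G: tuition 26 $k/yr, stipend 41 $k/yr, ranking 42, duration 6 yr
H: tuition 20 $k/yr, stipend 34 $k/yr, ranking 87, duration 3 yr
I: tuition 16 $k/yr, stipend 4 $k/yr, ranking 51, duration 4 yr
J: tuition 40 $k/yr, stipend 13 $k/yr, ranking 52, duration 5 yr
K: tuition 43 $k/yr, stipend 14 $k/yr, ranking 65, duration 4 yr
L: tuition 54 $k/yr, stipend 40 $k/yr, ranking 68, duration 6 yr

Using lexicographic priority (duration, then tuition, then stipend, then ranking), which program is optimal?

B

First minimize duration: best is 1, kept {B, C, E}.
Then minimize tuition: best is 41, kept {B, C}.
Then maximize stipend: best is 41, kept {B}.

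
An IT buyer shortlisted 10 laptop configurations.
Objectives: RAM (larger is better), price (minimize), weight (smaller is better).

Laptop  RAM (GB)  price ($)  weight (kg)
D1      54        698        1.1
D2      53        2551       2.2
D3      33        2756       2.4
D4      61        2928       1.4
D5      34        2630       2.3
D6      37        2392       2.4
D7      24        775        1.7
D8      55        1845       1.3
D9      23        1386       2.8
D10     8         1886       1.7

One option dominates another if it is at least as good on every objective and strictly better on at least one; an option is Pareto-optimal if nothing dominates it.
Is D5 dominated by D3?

No

D3 vs D5: D3 is worse on RAM (33 vs 34), so it does not dominate D5.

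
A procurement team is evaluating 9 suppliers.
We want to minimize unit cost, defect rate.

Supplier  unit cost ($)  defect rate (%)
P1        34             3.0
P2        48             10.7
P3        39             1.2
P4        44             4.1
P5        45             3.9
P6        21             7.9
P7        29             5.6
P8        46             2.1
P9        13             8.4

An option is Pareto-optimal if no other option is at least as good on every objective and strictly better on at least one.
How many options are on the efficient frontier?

P1: not dominated.
P2: dominated by P1 (unit cost 34≤48, defect rate 3.0≤10.7).
P3: not dominated (best defect rate).
P4: dominated by P1 (unit cost 34≤44, defect rate 3.0≤4.1).
P5: dominated by P1 (unit cost 34≤45, defect rate 3.0≤3.9).
P6: not dominated.
P7: not dominated.
P8: dominated by P3 (unit cost 39≤46, defect rate 1.2≤2.1).
P9: not dominated (best unit cost).
Pareto-optimal: P1, P3, P6, P7, P9 → 5.

5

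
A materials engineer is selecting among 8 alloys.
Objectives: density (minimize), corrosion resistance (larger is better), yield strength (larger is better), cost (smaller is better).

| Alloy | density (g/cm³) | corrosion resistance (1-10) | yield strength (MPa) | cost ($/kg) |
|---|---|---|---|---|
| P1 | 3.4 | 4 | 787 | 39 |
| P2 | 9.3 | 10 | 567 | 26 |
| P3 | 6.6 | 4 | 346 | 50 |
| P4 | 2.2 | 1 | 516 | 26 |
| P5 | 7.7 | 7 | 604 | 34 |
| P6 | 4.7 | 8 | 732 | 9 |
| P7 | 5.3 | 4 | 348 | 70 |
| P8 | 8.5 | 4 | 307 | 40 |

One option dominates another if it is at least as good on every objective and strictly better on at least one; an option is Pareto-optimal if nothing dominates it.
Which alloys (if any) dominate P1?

P2: worse on density (9.3 vs 3.4).
P3: worse on density (6.6 vs 3.4).
P4: worse on corrosion resistance (1 vs 4).
P5: worse on density (7.7 vs 3.4).
P6: worse on density (4.7 vs 3.4).
P7: worse on density (5.3 vs 3.4).
P8: worse on density (8.5 vs 3.4).
No option dominates P1.

none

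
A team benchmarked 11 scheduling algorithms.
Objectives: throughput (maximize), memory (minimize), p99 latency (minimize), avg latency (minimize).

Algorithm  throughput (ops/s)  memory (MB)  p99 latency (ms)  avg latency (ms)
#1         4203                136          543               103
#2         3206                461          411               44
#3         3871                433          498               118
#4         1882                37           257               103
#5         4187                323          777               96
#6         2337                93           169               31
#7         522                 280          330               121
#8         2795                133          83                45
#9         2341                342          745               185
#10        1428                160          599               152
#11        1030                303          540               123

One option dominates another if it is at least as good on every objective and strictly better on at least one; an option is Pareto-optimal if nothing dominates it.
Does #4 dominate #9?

No

#4 vs #9: #4 is worse on throughput (1882 vs 2341), so it does not dominate #9.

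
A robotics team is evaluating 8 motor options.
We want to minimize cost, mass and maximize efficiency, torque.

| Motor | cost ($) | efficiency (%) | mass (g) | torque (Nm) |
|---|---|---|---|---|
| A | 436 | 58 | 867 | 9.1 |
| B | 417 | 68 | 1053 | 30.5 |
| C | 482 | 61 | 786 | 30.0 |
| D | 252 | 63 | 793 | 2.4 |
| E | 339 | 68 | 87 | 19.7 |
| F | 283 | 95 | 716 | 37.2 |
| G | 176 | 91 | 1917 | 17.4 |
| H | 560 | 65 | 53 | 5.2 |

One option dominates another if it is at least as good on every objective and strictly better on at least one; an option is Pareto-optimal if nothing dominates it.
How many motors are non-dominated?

A: dominated by E (cost 339≤436, efficiency 68≥58, mass 87≤867, torque 19.7≥9.1).
B: dominated by F (cost 283≤417, efficiency 95≥68, mass 716≤1053, torque 37.2≥30.5).
C: dominated by F (cost 283≤482, efficiency 95≥61, mass 716≤786, torque 37.2≥30.0).
D: not dominated.
E: not dominated.
F: not dominated (best efficiency).
G: not dominated (best cost).
H: not dominated (best mass).
Pareto-optimal: D, E, F, G, H → 5.

5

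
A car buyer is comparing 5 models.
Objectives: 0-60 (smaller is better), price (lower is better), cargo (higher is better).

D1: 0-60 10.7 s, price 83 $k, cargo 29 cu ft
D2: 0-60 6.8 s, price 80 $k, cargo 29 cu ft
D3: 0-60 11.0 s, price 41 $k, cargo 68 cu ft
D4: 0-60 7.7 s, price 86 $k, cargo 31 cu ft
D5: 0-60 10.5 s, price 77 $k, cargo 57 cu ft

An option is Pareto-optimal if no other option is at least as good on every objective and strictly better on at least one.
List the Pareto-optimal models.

D1: dominated by D2 (0-60 6.8≤10.7, price 80≤83, cargo 29≥29).
D2: not dominated (best 0-60).
D3: not dominated (best price).
D4: not dominated.
D5: not dominated.

D2, D3, D4, D5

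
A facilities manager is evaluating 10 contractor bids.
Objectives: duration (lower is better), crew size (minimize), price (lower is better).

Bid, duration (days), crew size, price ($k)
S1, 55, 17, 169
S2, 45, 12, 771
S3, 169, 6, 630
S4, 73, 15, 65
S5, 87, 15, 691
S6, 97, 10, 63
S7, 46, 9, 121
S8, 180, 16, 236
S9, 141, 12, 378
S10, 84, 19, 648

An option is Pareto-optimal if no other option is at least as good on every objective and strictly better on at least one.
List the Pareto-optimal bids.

S1: dominated by S7 (duration 46≤55, crew size 9≤17, price 121≤169).
S2: not dominated (best duration).
S3: not dominated (best crew size).
S4: not dominated.
S5: dominated by S4 (duration 73≤87, crew size 15≤15, price 65≤691).
S6: not dominated (best price).
S7: not dominated.
S8: dominated by S4 (duration 73≤180, crew size 15≤16, price 65≤236).
S9: dominated by S6 (duration 97≤141, crew size 10≤12, price 63≤378).
S10: dominated by S1 (duration 55≤84, crew size 17≤19, price 169≤648).

S2, S3, S4, S6, S7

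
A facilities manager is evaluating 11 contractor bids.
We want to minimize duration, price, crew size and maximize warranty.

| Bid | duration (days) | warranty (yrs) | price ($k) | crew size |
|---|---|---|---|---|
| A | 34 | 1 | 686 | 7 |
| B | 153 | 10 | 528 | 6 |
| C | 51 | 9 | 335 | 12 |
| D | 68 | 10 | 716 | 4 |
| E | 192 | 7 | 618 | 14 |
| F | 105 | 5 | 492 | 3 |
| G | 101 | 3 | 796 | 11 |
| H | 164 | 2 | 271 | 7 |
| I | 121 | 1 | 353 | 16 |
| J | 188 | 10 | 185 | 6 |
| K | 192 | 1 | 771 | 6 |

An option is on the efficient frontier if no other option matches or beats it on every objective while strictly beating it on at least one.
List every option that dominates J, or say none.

none

A: worse on warranty (1 vs 10).
B: worse on price (528 vs 185).
C: worse on warranty (9 vs 10).
D: worse on price (716 vs 185).
E: worse on duration (192 vs 188).
F: worse on warranty (5 vs 10).
G: worse on warranty (3 vs 10).
H: worse on warranty (2 vs 10).
I: worse on warranty (1 vs 10).
K: worse on duration (192 vs 188).
No option dominates J.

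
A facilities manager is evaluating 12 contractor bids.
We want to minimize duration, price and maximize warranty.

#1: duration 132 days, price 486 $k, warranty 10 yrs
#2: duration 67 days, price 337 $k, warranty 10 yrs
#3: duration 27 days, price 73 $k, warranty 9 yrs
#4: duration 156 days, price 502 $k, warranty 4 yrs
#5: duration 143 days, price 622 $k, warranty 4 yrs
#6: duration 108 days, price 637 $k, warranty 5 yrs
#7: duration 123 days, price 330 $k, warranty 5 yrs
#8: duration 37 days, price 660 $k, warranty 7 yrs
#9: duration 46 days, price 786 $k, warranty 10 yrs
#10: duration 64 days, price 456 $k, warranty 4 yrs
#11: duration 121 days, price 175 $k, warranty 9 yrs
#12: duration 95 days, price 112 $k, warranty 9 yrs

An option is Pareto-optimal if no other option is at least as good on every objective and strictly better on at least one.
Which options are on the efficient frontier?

#1: dominated by #2 (duration 67≤132, price 337≤486, warranty 10≥10).
#2: not dominated.
#3: not dominated (best duration).
#4: dominated by #1 (duration 132≤156, price 486≤502, warranty 10≥4).
#5: dominated by #1 (duration 132≤143, price 486≤622, warranty 10≥4).
#6: dominated by #2 (duration 67≤108, price 337≤637, warranty 10≥5).
#7: dominated by #3 (duration 27≤123, price 73≤330, warranty 9≥5).
#8: dominated by #3 (duration 27≤37, price 73≤660, warranty 9≥7).
#9: not dominated.
#10: dominated by #3 (duration 27≤64, price 73≤456, warranty 9≥4).
#11: dominated by #3 (duration 27≤121, price 73≤175, warranty 9≥9).
#12: dominated by #3 (duration 27≤95, price 73≤112, warranty 9≥9).

#2, #3, #9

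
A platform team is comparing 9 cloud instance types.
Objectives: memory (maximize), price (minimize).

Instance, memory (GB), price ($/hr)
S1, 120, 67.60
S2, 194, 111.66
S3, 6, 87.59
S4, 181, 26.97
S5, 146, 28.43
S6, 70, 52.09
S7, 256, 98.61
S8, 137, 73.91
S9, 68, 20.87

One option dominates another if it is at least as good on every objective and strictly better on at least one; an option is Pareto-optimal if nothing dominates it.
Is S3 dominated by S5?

Yes

S5 vs S3: memory 146≥6, price 28.43≤87.59 — S5 is at least as good on every objective with at least one strict improvement.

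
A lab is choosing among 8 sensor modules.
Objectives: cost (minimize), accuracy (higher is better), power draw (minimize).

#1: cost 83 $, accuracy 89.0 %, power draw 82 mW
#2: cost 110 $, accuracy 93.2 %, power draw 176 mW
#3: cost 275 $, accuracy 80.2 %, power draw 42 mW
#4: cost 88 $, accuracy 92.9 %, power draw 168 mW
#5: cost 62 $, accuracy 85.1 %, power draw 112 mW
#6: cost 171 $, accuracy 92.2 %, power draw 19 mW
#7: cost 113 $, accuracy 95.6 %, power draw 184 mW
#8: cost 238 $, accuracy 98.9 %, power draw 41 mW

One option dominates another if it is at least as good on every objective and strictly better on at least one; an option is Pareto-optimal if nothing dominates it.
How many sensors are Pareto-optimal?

#1: not dominated.
#2: not dominated.
#3: dominated by #6 (cost 171≤275, accuracy 92.2≥80.2, power draw 19≤42).
#4: not dominated.
#5: not dominated (best cost).
#6: not dominated (best power draw).
#7: not dominated.
#8: not dominated (best accuracy).
Pareto-optimal: #1, #2, #4, #5, #6, #7, #8 → 7.

7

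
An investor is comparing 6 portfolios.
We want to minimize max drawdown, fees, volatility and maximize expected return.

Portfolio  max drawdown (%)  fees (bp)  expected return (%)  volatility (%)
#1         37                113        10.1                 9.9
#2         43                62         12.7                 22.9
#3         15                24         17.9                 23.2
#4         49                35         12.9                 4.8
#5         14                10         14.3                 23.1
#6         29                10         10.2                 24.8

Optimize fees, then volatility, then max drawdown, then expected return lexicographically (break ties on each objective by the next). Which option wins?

#5

First minimize fees: best is 10, kept {#5, #6}.
Then minimize volatility: best is 23.1, kept {#5}.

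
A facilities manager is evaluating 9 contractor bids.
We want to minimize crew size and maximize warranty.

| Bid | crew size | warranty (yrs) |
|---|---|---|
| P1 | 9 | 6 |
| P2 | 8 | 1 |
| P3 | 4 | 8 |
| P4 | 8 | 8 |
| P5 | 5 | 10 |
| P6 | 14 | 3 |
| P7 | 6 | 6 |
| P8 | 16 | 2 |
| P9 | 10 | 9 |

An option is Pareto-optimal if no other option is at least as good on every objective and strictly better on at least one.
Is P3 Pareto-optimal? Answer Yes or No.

Yes

P1: worse on crew size (9 vs 4).
P2: worse on crew size (8 vs 4).
P4: worse on crew size (8 vs 4).
P5: worse on crew size (5 vs 4).
P6: worse on crew size (14 vs 4).
P7: worse on crew size (6 vs 4).
P8: worse on crew size (16 vs 4).
P9: worse on crew size (10 vs 4).
No option is at least as good as P3 on every objective and strictly better on one.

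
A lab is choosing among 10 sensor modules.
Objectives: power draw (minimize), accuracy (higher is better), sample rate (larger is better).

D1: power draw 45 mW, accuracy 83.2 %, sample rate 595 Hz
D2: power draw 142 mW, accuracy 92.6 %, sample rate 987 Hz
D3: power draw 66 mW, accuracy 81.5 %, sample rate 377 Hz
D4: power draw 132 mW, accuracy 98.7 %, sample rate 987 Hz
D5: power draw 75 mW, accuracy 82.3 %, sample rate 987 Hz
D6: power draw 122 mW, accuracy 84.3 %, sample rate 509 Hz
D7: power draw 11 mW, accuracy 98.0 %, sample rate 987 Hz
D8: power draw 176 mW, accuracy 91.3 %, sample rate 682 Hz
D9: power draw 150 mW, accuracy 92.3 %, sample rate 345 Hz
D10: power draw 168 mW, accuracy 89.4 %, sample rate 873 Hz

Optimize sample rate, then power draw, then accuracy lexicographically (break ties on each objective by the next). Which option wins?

First maximize sample rate: best is 987, kept {D2, D4, D5, D7}.
Then minimize power draw: best is 11, kept {D7}.

D7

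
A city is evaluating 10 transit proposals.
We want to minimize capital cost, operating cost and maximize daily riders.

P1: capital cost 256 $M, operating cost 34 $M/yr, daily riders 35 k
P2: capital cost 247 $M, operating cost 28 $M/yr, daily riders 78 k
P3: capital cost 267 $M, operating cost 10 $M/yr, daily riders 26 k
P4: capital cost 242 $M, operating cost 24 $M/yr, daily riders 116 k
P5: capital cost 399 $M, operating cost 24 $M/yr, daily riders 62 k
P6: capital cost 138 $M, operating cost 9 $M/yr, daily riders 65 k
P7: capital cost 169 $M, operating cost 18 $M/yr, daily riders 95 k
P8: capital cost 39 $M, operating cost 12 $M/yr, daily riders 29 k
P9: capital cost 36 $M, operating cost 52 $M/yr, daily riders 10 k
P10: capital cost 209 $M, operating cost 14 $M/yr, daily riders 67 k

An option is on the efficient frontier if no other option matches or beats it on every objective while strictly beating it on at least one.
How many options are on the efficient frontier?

P1: dominated by P2 (capital cost 247≤256, operating cost 28≤34, daily riders 78≥35).
P2: dominated by P4 (capital cost 242≤247, operating cost 24≤28, daily riders 116≥78).
P3: dominated by P6 (capital cost 138≤267, operating cost 9≤10, daily riders 65≥26).
P4: not dominated (best daily riders).
P5: dominated by P4 (capital cost 242≤399, operating cost 24≤24, daily riders 116≥62).
P6: not dominated (best operating cost).
P7: not dominated.
P8: not dominated.
P9: not dominated (best capital cost).
P10: not dominated.
Pareto-optimal: P4, P6, P7, P8, P9, P10 → 6.

6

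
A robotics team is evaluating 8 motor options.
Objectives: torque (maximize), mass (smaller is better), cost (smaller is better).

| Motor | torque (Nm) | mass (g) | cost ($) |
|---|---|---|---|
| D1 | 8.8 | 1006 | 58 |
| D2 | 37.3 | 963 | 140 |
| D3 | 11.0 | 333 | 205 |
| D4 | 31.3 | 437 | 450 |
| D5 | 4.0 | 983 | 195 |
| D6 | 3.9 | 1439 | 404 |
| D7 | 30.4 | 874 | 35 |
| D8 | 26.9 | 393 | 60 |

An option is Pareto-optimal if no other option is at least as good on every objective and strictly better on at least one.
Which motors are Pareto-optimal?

D2, D3, D4, D7, D8

D1: dominated by D7 (torque 30.4≥8.8, mass 874≤1006, cost 35≤58).
D2: not dominated (best torque).
D3: not dominated (best mass).
D4: not dominated.
D5: dominated by D2 (torque 37.3≥4.0, mass 963≤983, cost 140≤195).
D6: dominated by D1 (torque 8.8≥3.9, mass 1006≤1439, cost 58≤404).
D7: not dominated (best cost).
D8: not dominated.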